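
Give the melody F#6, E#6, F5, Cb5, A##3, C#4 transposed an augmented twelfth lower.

F#6: a twelfth down reaches B, and 20 semitones makes it Bb4.
An augmented twelfth down from E#6 gives A4.
F5 down an augmented twelfth is Bbb3.
Cb5: a twelfth down reaches F, and 20 semitones makes it Fbb3.
A##3: a twelfth down reaches D, and 20 semitones makes it D#2.
C#4 down an augmented twelfth is F2.

Bb4 A4 Bbb3 Fbb3 D#2 F2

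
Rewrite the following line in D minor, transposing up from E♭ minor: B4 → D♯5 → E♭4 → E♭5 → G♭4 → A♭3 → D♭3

From E♭ up to D is a major seventh; apply that to each pitch.
B4 to A#5
D#5 to C##6
Eb4 to D5
Eb5 to D6
Gb4 to F5
Ab3 to G4
Db3 to C4

A#5 C##6 D5 D6 F5 G4 C4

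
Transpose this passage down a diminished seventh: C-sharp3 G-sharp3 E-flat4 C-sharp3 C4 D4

C#3 gives D##2
G#3 gives A##2
Eb4 gives F#3
C#3 gives D##2
C4 gives D#3
D4 gives E#3

D##2 A##2 F#3 D##2 D#3 E#3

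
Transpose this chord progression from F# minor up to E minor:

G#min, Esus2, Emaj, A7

F# minor up to E minor is a minor seventh; each chord root moves by that interval while the quality stays the same.
G#min: root G# up a minor seventh → F#, giving F#min.
Esus2: root E up a minor seventh → D, giving Dsus2.
Emaj: root E up a minor seventh → D, giving Dmaj.
A7: root A up a minor seventh → G, giving G7.

F#min Dsus2 Dmaj G7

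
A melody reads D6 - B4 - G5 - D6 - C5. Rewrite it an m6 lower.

A minor sixth down from D6 gives F#5.
B4: a sixth down reaches D, and 8 semitones makes it D#4.
G5 down a minor sixth is B4.
A minor sixth down from D6 gives F#5.
C5 down a minor sixth is E4.

F#5 D#4 B4 F#5 E4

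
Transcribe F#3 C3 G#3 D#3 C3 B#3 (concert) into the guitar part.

The guitar sounds a perfect octave below written, so the written part must be a perfect octave above concert — transpose each note up.
F#3 gives F#4
C3 gives C4
G#3 gives G#4
D#3 gives D#4
C3 gives C4
B#3 gives B#4

F#4 C4 G#4 D#4 C4 B#4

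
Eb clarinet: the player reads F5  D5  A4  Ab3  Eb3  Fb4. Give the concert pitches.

Ab5 F5 C5 Cb4 Gb3 Abb4

Written C4 on the Eb clarinet sounds as Eb4, a minor third higher; apply that shift to every note.
F5 → Ab5
D5 → F5
A4 → C5
Ab3 → Cb4
Eb3 → Gb3
Fb4 → Abb4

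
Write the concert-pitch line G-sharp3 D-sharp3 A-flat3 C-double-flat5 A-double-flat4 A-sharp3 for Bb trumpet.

The Bb trumpet sounds a major second below written, so the written part must be a major second above concert — transpose each note up.
G#3 -> A#3
D#3 -> E#3
Ab3 -> Bb3
Cbb5 -> Dbb5
Abb4 -> Bbb4
A#3 -> B#3

A#3 E#3 Bb3 Dbb5 Bbb4 B#3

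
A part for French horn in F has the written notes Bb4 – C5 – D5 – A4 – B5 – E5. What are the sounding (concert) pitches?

Eb4 F4 G4 D4 E5 A4

Written C4 on the French horn in F sounds as F3, a perfect fifth lower; apply that shift to every note.
Bb4 → Eb4
C5 → F4
D5 → G4
A4 → D4
B5 → E5
E5 → A4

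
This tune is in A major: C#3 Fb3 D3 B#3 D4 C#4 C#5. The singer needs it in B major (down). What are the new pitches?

From A down to B is a minor seventh; apply that to each pitch.
C#3 becomes D#2
Fb3 becomes Gb2
D3 becomes E2
B#3 becomes C##3
D4 becomes E3
C#4 becomes D#3
C#5 becomes D#4

D#2 Gb2 E2 C##3 E3 D#3 D#4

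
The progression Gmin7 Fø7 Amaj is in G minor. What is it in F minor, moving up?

Fmin7 Ebø7 Gmaj

G minor up to F minor is a minor seventh; each chord root moves by that interval while the quality stays the same.
Gmin7: root G up a minor seventh → F, giving Fmin7.
Fø7: root F up a minor seventh → Eb, giving Ebø7.
Amaj: root A up a minor seventh → G, giving Gmaj.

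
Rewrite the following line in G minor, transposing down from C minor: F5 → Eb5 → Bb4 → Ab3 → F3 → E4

C minor to G minor down is a perfect fourth, so every note moves down by that interval.
F5 gives C5
Eb5 gives Bb4
Bb4 gives F4
Ab3 gives Eb3
F3 gives C3
E4 gives B3

C5 Bb4 F4 Eb3 C3 B3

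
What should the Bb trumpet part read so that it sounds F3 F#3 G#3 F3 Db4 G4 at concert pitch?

The Bb trumpet sounds a major second below written, so the written part must be a major second above concert — transpose each note up.
F3 becomes G3
F#3 becomes G#3
G#3 becomes A#3
F3 becomes G3
Db4 becomes Eb4
G4 becomes A4

G3 G#3 A#3 G3 Eb4 A4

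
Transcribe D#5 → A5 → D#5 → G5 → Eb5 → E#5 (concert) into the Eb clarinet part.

Written C4 sounds as Eb4 on the Eb clarinet, so concert pitches are written a minor third down.
D#5 -> B#4
A5 -> F#5
D#5 -> B#4
G5 -> E5
Eb5 -> C5
E#5 -> C##5

B#4 F#5 B#4 E5 C5 C##5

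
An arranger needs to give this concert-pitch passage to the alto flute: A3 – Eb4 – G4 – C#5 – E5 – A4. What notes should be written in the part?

D4 Ab4 C5 F#5 A5 D5

Written C4 sounds as G3 on the alto flute, so concert pitches are written a perfect fourth up.
A3 to D4
Eb4 to Ab4
G4 to C5
C#5 to F#5
E5 to A5
A4 to D5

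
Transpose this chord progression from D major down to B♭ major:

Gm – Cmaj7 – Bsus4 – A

D major down to B♭ major is a major third; each chord root moves by that interval while the quality stays the same.
Gm: root G down a major third → Eb, giving Ebm.
Cmaj7: root C down a major third → Ab, giving Abmaj7.
Bsus4: root B down a major third → G, giving Gsus4.
A: root A down a major third → F, giving F.

Ebm Abmaj7 Gsus4 F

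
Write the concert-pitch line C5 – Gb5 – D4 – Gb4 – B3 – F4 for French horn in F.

G5 Db6 A4 Db5 F#4 C5

The French horn in F sounds a perfect fifth below written, so the written part must be a perfect fifth above concert — transpose each note up.
C5 gives G5
Gb5 gives Db6
D4 gives A4
Gb4 gives Db5
B3 gives F#4
F4 gives C5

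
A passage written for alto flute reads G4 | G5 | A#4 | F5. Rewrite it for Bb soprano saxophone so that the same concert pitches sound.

E4 E5 F##4 D5

First find concert pitch: the alto flute sounds a perfect fourth below written, so G4 G5 A#4 F5 sounds D4 D5 E#4 C5.
Then write for Bb soprano saxophone: it sounds a major second below written, so the part must be a major second above concert.
D4 → E4
D5 → E5
E#4 → F##4
C5 → D5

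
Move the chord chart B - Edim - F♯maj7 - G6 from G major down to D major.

F# Bdim C#maj7 D6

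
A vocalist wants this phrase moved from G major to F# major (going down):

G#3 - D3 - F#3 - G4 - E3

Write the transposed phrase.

F##3 C#3 E#3 F#4 D#3

G major to F# major down is a minor second, so every note moves down by that interval.
G#3 → F##3
D3 → C#3
F#3 → E#3
G4 → F#4
E3 → D#3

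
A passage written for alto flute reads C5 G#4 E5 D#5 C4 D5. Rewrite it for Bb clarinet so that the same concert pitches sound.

A4 E#4 C#5 B#4 A3 B4

First find concert pitch: the alto flute sounds a perfect fourth below written, so C5 G#4 E5 D#5 C4 D5 sounds G4 D#4 B4 A#4 G3 A4.
Then write for Bb clarinet: it sounds a major second below written, so the part must be a major second above concert.
G4 → A4
D#4 → E#4
B4 → C#5
A#4 → B#4
G3 → A3
A4 → B4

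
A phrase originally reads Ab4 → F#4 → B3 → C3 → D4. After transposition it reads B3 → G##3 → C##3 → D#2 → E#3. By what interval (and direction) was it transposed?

down a diminished seventh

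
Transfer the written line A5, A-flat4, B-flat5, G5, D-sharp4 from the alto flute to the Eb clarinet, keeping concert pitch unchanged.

First find concert pitch: the alto flute sounds a perfect fourth below written, so A5 A-flat4 B-flat5 G5 D-sharp4 sounds E5 Eb4 F5 D5 A#3.
Then write for Eb clarinet: it sounds a minor third above written, so the part must be a minor third below concert.
E5 → C#5
Eb4 → C4
F5 → D5
D5 → B4
A#3 → F##3

C#5 C4 D5 B4 F##3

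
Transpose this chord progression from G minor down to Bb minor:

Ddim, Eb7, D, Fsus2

Fdim Gb7 F Absus2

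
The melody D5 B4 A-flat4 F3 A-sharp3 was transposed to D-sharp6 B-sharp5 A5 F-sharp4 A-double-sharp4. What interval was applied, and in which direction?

up an augmented octave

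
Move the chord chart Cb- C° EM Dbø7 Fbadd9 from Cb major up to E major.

E- E#° G##M F#ø7 Aadd9

Cb major up to E major is an augmented third; each chord root moves by that interval while the quality stays the same.
Cb-: root Cb up an augmented third → E, giving E-.
C°: root C up an augmented third → E#, giving E#°.
EM: root E up an augmented third → G##, giving G##M.
Dbø7: root Db up an augmented third → F#, giving F#ø7.
Fbadd9: root Fb up an augmented third → A, giving Aadd9.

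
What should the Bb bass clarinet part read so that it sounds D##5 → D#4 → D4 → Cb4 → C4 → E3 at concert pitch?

The Bb bass clarinet sounds a major ninth below written, so the written part must be a major ninth above concert — transpose each note up.
D##5 to E##6
D#4 to E#5
D4 to E5
Cb4 to Db5
C4 to D5
E3 to F#4

E##6 E#5 E5 Db5 D5 F#4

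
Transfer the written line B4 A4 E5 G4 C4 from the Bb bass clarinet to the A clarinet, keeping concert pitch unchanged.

C4 Bb3 F4 Ab3 Db3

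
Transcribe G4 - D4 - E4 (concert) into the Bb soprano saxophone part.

A4 E4 F#4

Written C4 sounds as Bb3 on the Bb soprano saxophone, so concert pitches are written a major second up.
G4 becomes A4
D4 becomes E4
E4 becomes F#4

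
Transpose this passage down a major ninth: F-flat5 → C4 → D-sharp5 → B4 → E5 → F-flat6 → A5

Fb5 gives Ebb4
C4 gives Bb2
D#5 gives C#4
B4 gives A3
E5 gives D4
Fb6 gives Ebb5
A5 gives G4

Ebb4 Bb2 C#4 A3 D4 Ebb5 G4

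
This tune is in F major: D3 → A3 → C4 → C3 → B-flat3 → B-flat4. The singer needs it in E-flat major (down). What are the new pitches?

From F down to E-flat is a major second; apply that to each pitch.
D3 -> C3
A3 -> G3
C4 -> Bb3
C3 -> Bb2
Bb3 -> Ab3
Bb4 -> Ab4

C3 G3 Bb3 Bb2 Ab3 Ab4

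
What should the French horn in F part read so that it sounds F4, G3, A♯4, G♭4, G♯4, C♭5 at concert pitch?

Written C4 sounds as F3 on the French horn in F, so concert pitches are written a perfect fifth up.
F4 gives C5
G3 gives D4
A#4 gives E#5
Gb4 gives Db5
G#4 gives D#5
Cb5 gives Gb5

C5 D4 E#5 Db5 D#5 Gb5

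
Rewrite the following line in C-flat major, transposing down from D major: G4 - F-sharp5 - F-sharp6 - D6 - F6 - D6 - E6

From D down to C-flat is an augmented second; apply that to each pitch.
G4 to Fb4
F#5 to Eb5
F#6 to Eb6
D6 to Cb6
F6 to Ebb6
D6 to Cb6
E6 to Db6

Fb4 Eb5 Eb6 Cb6 Ebb6 Cb6 Db6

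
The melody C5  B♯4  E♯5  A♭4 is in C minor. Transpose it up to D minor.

D5 C##5 F##5 Bb4

C minor to D minor up is a major second, so every note moves up by that interval.
C5 becomes D5
B#4 becomes C##5
E#5 becomes F##5
Ab4 becomes Bb4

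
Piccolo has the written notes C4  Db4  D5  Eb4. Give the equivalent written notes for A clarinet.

First find concert pitch: the piccolo sounds a perfect octave above written, so C4 Db4 D5 Eb4 sounds C5 Db5 D6 Eb5.
Then write for A clarinet: it sounds a minor third below written, so the part must be a minor third above concert.
C5 → Eb5
Db5 → Fb5
D6 → F6
Eb5 → Gb5

Eb5 Fb5 F6 Gb5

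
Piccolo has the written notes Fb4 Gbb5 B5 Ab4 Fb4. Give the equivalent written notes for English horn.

First find concert pitch: the piccolo sounds a perfect octave above written, so Fb4 Gbb5 B5 Ab4 Fb4 sounds Fb5 Gbb6 B6 Ab5 Fb5.
Then write for English horn: it sounds a perfect fifth below written, so the part must be a perfect fifth above concert.
Fb5 → Cb6
Gbb6 → Dbb7
B6 → F#7
Ab5 → Eb6
Fb5 → Cb6

Cb6 Dbb7 F#7 Eb6 Cb6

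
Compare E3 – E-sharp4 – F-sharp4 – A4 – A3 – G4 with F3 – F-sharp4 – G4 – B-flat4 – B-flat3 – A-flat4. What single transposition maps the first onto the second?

From E3 to F3 is 2 letter names — a second of some quality.
E3 to F3 is 1 semitone, which makes it a minor second; the second version is higher, so the direction is up.
Checking another pair — G4 → Ab4 — gives the same interval.

up a minor second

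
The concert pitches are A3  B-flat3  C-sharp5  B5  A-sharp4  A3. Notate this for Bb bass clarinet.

B4 C5 D#6 C#7 B#5 B4

The Bb bass clarinet sounds a major ninth below written, so the written part must be a major ninth above concert — transpose each note up.
A3 → B4
Bb3 → C5
C#5 → D#6
B5 → C#7
A#4 → B#5
A3 → B4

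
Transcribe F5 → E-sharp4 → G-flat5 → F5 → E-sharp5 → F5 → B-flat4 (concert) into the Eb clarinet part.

D5 C##4 Eb5 D5 C##5 D5 G4

The Eb clarinet sounds a minor third above written, so the written part must be a minor third below concert — transpose each note down.
F5 -> D5
E#4 -> C##4
Gb5 -> Eb5
F5 -> D5
E#5 -> C##5
F5 -> D5
Bb4 -> G4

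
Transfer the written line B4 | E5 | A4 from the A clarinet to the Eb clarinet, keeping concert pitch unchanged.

E#4 A#4 D#4

First find concert pitch: the A clarinet sounds a minor third below written, so B4 E5 A4 sounds G#4 C#5 F#4.
Then write for Eb clarinet: it sounds a minor third above written, so the part must be a minor third below concert.
G#4 → E#4
C#5 → A#4
F#4 → D#4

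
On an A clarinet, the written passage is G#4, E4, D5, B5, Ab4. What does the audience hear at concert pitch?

E#4 C#4 B4 G#5 F4

The A clarinet sounds a minor third below written, so transpose each written note down a minor third.
G#4 -> E#4
E4 -> C#4
D5 -> B4
B5 -> G#5
Ab4 -> F4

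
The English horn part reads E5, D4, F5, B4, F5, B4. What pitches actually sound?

A4 G3 Bb4 E4 Bb4 E4

The English horn sounds a perfect fifth below written, so transpose each written note down a perfect fifth.
E5 -> A4
D4 -> G3
F5 -> Bb4
B4 -> E4
F5 -> Bb4
B4 -> E4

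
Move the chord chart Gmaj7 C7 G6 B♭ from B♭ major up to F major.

B♭ major up to F major is a perfect fifth; each chord root moves by that interval while the quality stays the same.
Gmaj7: root G up a perfect fifth → D, giving Dmaj7.
C7: root C up a perfect fifth → G, giving G7.
G6: root G up a perfect fifth → D, giving D6.
B♭: root B♭ up a perfect fifth → F, giving F.

Dmaj7 G7 D6 F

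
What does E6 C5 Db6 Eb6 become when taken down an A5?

E6: a fifth down reaches A, and 8 semitones makes it Ab5.
C5: a fifth down reaches F, and 8 semitones makes it Fb4.
Db6 down an augmented fifth is Gbb5.
Eb6: a fifth down reaches A, and 8 semitones makes it Abb5.

Ab5 Fb4 Gbb5 Abb5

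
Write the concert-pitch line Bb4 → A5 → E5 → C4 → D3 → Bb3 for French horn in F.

Written C4 sounds as F3 on the French horn in F, so concert pitches are written a perfect fifth up.
Bb4 to F5
A5 to E6
E5 to B5
C4 to G4
D3 to A3
Bb3 to F4

F5 E6 B5 G4 A3 F4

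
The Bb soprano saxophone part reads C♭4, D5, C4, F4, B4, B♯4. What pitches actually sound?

Bbb3 C5 Bb3 Eb4 A4 A#4

The Bb soprano saxophone sounds a major second below written, so transpose each written note down a major second.
Cb4 to Bbb3
D5 to C5
C4 to Bb3
F4 to Eb4
B4 to A4
B#4 to A#4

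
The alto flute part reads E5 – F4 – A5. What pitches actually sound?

B4 C4 E5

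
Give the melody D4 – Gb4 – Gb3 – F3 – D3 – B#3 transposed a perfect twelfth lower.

D4 down a perfect twelfth is G2.
Gb4 down a perfect twelfth is Cb3.
Gb3: a twelfth down reaches C, and 19 semitones makes it Cb2.
F3: a twelfth down reaches B, and 19 semitones makes it Bb1.
D3: a twelfth down reaches G, and 19 semitones makes it G1.
A perfect twelfth down from B#3 gives E#2.

G2 Cb3 Cb2 Bb1 G1 E#2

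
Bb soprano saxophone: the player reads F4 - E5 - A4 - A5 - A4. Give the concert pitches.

Eb4 D5 G4 G5 G4

Written C4 on the Bb soprano saxophone sounds as Bb3, a major second lower; apply that shift to every note.
F4 -> Eb4
E5 -> D5
A4 -> G4
A5 -> G5
A4 -> G4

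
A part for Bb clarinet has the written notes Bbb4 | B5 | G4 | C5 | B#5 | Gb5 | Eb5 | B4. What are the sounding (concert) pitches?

Written C4 on the Bb clarinet sounds as Bb3, a major second lower; apply that shift to every note.
Bbb4 to Abb4
B5 to A5
G4 to F4
C5 to Bb4
B#5 to A#5
Gb5 to Fb5
Eb5 to Db5
B4 to A4

Abb4 A5 F4 Bb4 A#5 Fb5 Db5 A4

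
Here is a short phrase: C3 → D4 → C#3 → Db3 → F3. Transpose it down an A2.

Bbb2 Cb4 Bb2 Cbb3 Ebb3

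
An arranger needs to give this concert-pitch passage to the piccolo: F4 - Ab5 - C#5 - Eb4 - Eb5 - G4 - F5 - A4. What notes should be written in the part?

F3 Ab4 C#4 Eb3 Eb4 G3 F4 A3

Written C4 sounds as C5 on the piccolo, so concert pitches are written a perfect octave down.
F4 becomes F3
Ab5 becomes Ab4
C#5 becomes C#4
Eb4 becomes Eb3
Eb5 becomes Eb4
G4 becomes G3
F5 becomes F4
A4 becomes A3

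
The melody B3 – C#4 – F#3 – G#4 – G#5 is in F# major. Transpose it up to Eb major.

Ab4 Bb4 Eb4 F5 F6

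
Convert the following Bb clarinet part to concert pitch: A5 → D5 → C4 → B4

Written C4 on the Bb clarinet sounds as Bb3, a major second lower; apply that shift to every note.
A5 to G5
D5 to C5
C4 to Bb3
B4 to A4

G5 C5 Bb3 A4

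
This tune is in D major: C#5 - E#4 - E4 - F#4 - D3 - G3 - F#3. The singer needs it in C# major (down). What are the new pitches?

B#4 D##4 D#4 E#4 C#3 F#3 E#3

From D down to C# is a minor second; apply that to each pitch.
C#5 to B#4
E#4 to D##4
E4 to D#4
F#4 to E#4
D3 to C#3
G3 to F#3
F#3 to E#3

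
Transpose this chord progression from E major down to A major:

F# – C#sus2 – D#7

B F#sus2 G#7

E major down to A major is a perfect fifth; each chord root moves by that interval while the quality stays the same.
F#: root F# down a perfect fifth → B, giving B.
C#sus2: root C# down a perfect fifth → F#, giving F#sus2.
D#7: root D# down a perfect fifth → G#, giving G#7.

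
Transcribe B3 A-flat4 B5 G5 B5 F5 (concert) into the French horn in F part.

The French horn in F sounds a perfect fifth below written, so the written part must be a perfect fifth above concert — transpose each note up.
B3 → F#4
Ab4 → Eb5
B5 → F#6
G5 → D6
B5 → F#6
F5 → C6

F#4 Eb5 F#6 D6 F#6 C6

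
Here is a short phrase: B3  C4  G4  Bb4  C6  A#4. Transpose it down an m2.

A#3 B3 F#4 A4 B5 G##4

B3 → A#3
C4 → B3
G4 → F#4
Bb4 → A4
C6 → B5
A#4 → G##4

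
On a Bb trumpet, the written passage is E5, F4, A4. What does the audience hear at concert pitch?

D5 Eb4 G4

Written C4 on the Bb trumpet sounds as Bb3, a major second lower; apply that shift to every note.
E5 to D5
F4 to Eb4
A4 to G4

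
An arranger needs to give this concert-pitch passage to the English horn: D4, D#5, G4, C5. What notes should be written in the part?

A4 A#5 D5 G5

Written C4 sounds as F3 on the English horn, so concert pitches are written a perfect fifth up.
D4 → A4
D#5 → A#5
G4 → D5
C5 → G5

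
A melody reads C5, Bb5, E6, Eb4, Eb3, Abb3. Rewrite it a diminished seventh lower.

D#4 C#5 F##5 F#3 F#2 Bb2

C5: a seventh down reaches D, and 9 semitones makes it D#4.
Bb5: a seventh down reaches C, and 9 semitones makes it C#5.
E6 down a diminished seventh is F##5.
Eb4: a seventh down reaches F, and 9 semitones makes it F#3.
Eb3 down a diminished seventh is F#2.
Abb3 down a diminished seventh is Bb2.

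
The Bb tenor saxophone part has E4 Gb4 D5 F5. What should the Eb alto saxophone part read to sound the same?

B3 Db4 A4 C5

First find concert pitch: the Bb tenor saxophone sounds a major ninth below written, so E4 Gb4 D5 F5 sounds D3 Fb3 C4 Eb4.
Then write for Eb alto saxophone: it sounds a major sixth below written, so the part must be a major sixth above concert.
D3 → B3
Fb3 → Db4
C4 → A4
Eb4 → C5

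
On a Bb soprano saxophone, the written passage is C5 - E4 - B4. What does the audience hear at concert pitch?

Bb4 D4 A4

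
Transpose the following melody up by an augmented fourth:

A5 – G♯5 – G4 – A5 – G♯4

D#6 C##6 C#5 D#6 C##5

A5 to D#6
G#5 to C##6
G4 to C#5
A5 to D#6
G#4 to C##5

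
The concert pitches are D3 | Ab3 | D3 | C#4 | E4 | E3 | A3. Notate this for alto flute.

G3 Db4 G3 F#4 A4 A3 D4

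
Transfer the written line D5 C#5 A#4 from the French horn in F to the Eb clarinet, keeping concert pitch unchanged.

E4 D#4 B#3

First find concert pitch: the French horn in F sounds a perfect fifth below written, so D5 C#5 A#4 sounds G4 F#4 D#4.
Then write for Eb clarinet: it sounds a minor third above written, so the part must be a minor third below concert.
G4 → E4
F#4 → D#4
D#4 → B#3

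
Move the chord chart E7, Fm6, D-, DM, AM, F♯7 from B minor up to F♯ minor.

B7 Cm6 A- AM EM C#7

B minor up to F♯ minor is a perfect fifth; each chord root moves by that interval while the quality stays the same.
E7: root E up a perfect fifth → B, giving B7.
Fm6: root F up a perfect fifth → C, giving Cm6.
D-: root D up a perfect fifth → A, giving A-.
DM: root D up a perfect fifth → A, giving AM.
AM: root A up a perfect fifth → E, giving EM.
F♯7: root F♯ up a perfect fifth → C#, giving C#7.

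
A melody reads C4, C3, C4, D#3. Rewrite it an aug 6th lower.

Ebb3 Ebb2 Ebb3 F2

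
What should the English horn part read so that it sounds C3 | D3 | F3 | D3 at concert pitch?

The English horn sounds a perfect fifth below written, so the written part must be a perfect fifth above concert — transpose each note up.
C3 to G3
D3 to A3
F3 to C4
D3 to A3

G3 A3 C4 A3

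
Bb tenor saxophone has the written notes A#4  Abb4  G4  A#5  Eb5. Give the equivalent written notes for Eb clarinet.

E#3 Ebb3 D3 E#4 Bb3

First find concert pitch: the Bb tenor saxophone sounds a major ninth below written, so A#4 Abb4 G4 A#5 Eb5 sounds G#3 Gbb3 F3 G#4 Db4.
Then write for Eb clarinet: it sounds a minor third above written, so the part must be a minor third below concert.
G#3 → E#3
Gbb3 → Ebb3
F3 → D3
G#4 → E#4
Db4 → Bb3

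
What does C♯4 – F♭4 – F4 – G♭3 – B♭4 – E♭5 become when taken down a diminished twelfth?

C#4: a twelfth down reaches F, and 18 semitones makes it F##2.
A diminished twelfth down from Fb4 gives Bb2.
A diminished twelfth down from F4 gives B2.
A diminished twelfth down from Gb3 gives C2.
Bb4: a twelfth down reaches E, and 18 semitones makes it E3.
Eb5: a twelfth down reaches A, and 18 semitones makes it A3.

F##2 Bb2 B2 C2 E3 A3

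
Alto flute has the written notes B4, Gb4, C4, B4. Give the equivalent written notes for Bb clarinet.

G#4 Eb4 A3 G#4

First find concert pitch: the alto flute sounds a perfect fourth below written, so B4 Gb4 C4 B4 sounds F#4 Db4 G3 F#4.
Then write for Bb clarinet: it sounds a major second below written, so the part must be a major second above concert.
F#4 → G#4
Db4 → Eb4
G3 → A3
F#4 → G#4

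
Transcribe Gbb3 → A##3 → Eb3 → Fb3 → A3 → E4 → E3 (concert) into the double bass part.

Written C4 sounds as C3 on the double bass, so concert pitches are written a perfect octave up.
Gbb3 -> Gbb4
A##3 -> A##4
Eb3 -> Eb4
Fb3 -> Fb4
A3 -> A4
E4 -> E5
E3 -> E4

Gbb4 A##4 Eb4 Fb4 A4 E5 E4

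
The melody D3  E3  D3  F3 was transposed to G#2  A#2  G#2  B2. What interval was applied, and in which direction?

down a diminished fifth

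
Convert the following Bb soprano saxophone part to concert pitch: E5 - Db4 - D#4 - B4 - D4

The Bb soprano saxophone sounds a major second below written, so transpose each written note down a major second.
E5 → D5
Db4 → Cb4
D#4 → C#4
B4 → A4
D4 → C4

D5 Cb4 C#4 A4 C4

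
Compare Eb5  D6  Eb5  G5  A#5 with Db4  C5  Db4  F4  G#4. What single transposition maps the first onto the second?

Take the first pair: Eb5 → Db4. E to D spans 9 letter names, so the interval is some kind of ninth.
Db4 to Eb5 is 14 semitones, which makes it a major ninth; the second version is lower, so the direction is down.
Checking another pair — A#5 → G#4 — gives the same interval.

down a major ninth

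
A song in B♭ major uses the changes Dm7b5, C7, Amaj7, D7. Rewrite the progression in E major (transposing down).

B♭ major down to E major is a diminished fifth; each chord root moves by that interval while the quality stays the same.
Dm7b5: root D down a diminished fifth → G#, giving G#m7b5.
C7: root C down a diminished fifth → F#, giving F#7.
Amaj7: root A down a diminished fifth → D#, giving D#maj7.
D7: root D down a diminished fifth → G#, giving G#7.

G#m7b5 F#7 D#maj7 G#7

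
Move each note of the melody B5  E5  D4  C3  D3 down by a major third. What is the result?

G5 C5 Bb3 Ab2 Bb2

B5 → G5
E5 → C5
D4 → Bb3
C3 → Ab2
D3 → Bb2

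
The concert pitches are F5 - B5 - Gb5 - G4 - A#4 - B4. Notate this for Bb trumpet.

G5 C#6 Ab5 A4 B#4 C#5

The Bb trumpet sounds a major second below written, so the written part must be a major second above concert — transpose each note up.
F5 -> G5
B5 -> C#6
Gb5 -> Ab5
G4 -> A4
A#4 -> B#4
B4 -> C#5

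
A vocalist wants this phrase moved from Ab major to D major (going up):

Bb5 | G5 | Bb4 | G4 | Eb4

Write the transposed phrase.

Ab major to D major up is an augmented fourth, so every note moves up by that interval.
Bb5 gives E6
G5 gives C#6
Bb4 gives E5
G4 gives C#5
Eb4 gives A4

E6 C#6 E5 C#5 A4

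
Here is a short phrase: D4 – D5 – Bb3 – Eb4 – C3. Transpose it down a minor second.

C#4 C#5 A3 D4 B2

D4 gives C#4
D5 gives C#5
Bb3 gives A3
Eb4 gives D4
C3 gives B2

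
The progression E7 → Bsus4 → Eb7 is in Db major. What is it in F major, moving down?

G#7 D#sus4 G7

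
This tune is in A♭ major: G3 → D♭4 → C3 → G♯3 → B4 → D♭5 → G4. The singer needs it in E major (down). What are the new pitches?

D#3 A3 G#2 D##3 F##4 A4 D#4

A♭ major to E major down is a diminished fourth, so every note moves down by that interval.
G3 becomes D#3
Db4 becomes A3
C3 becomes G#2
G#3 becomes D##3
B4 becomes F##4
Db5 becomes A4
G4 becomes D#4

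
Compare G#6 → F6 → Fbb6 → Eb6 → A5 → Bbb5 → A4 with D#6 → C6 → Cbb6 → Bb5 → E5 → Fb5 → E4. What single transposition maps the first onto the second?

Take the first pair: G#6 → D#6. G to D spans 4 letter names, so the interval is some kind of fourth.
D#6 to G#6 is 5 semitones, which makes it a perfect fourth; the second version is lower, so the direction is down.
Checking another pair — A4 → E4 — gives the same interval.

down a perfect fourth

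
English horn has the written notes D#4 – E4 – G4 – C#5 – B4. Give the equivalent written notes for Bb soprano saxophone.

First find concert pitch: the English horn sounds a perfect fifth below written, so D#4 E4 G4 C#5 B4 sounds G#3 A3 C4 F#4 E4.
Then write for Bb soprano saxophone: it sounds a major second below written, so the part must be a major second above concert.
G#3 → A#3
A3 → B3
C4 → D4
F#4 → G#4
E4 → F#4

A#3 B3 D4 G#4 F#4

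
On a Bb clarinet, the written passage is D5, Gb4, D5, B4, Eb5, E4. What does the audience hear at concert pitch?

C5 Fb4 C5 A4 Db5 D4

The Bb clarinet sounds a major second below written, so transpose each written note down a major second.
D5 to C5
Gb4 to Fb4
D5 to C5
B4 to A4
Eb5 to Db5
E4 to D4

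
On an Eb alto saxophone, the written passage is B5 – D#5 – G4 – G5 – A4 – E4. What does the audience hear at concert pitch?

D5 F#4 Bb3 Bb4 C4 G3

The Eb alto saxophone sounds a major sixth below written, so transpose each written note down a major sixth.
B5 → D5
D#5 → F#4
G4 → Bb3
G5 → Bb4
A4 → C4
E4 → G3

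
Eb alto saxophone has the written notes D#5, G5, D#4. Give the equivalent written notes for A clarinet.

First find concert pitch: the Eb alto saxophone sounds a major sixth below written, so D#5 G5 D#4 sounds F#4 Bb4 F#3.
Then write for A clarinet: it sounds a minor third below written, so the part must be a minor third above concert.
F#4 → A4
Bb4 → Db5
F#3 → A3

A4 Db5 A3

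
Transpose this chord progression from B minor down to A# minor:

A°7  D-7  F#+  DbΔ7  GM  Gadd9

G#°7 C#-7 E#+ CΔ7 F#M F#add9

B minor down to A# minor is a minor second; each chord root moves by that interval while the quality stays the same.
A°7: root A down a minor second → G#, giving G#°7.
D-7: root D down a minor second → C#, giving C#-7.
F#+: root F# down a minor second → E#, giving E#+.
DbΔ7: root Db down a minor second → C, giving CΔ7.
GM: root G down a minor second → F#, giving F#M.
Gadd9: root G down a minor second → F#, giving F#add9.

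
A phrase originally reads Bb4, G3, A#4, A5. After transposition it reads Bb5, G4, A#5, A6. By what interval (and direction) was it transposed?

up a perfect octave

From Bb4 to Bb5 is 8 letter names — an octave of some quality.
Bb4 to Bb5 is 12 semitones, which makes it a perfect octave; the second version is higher, so the direction is up.
Checking another pair — A5 → A6 — gives the same interval.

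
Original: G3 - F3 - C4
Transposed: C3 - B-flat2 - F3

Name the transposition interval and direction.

From G3 to C3 is 5 letter names — a fifth of some quality.
C3 to G3 is 7 semitones, which makes it a perfect fifth; the second version is lower, so the direction is down.
Checking another pair — C4 → F3 — gives the same interval.

down a perfect fifth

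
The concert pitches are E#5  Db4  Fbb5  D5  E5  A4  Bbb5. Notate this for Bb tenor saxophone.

Written C4 sounds as Bb2 on the Bb tenor saxophone, so concert pitches are written a major ninth up.
E#5 → F##6
Db4 → Eb5
Fbb5 → Gbb6
D5 → E6
E5 → F#6
A4 → B5
Bbb5 → Cb7

F##6 Eb5 Gbb6 E6 F#6 B5 Cb7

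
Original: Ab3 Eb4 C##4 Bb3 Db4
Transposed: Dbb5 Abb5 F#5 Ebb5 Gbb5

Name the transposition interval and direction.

up a diminished eleventh

Take the first pair: Ab3 → Dbb5. A to D spans 11 letter names, so the interval is some kind of eleventh.
Ab3 to Dbb5 is 16 semitones, which makes it a diminished eleventh; the second version is higher, so the direction is up.
Checking another pair — Db4 → Gbb5 — gives the same interval.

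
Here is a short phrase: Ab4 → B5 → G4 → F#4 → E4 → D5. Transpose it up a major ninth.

Ab4 -> Bb5
B5 -> C#7
G4 -> A5
F#4 -> G#5
E4 -> F#5
D5 -> E6

Bb5 C#7 A5 G#5 F#5 E6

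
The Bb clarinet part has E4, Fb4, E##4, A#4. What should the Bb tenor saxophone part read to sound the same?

First find concert pitch: the Bb clarinet sounds a major second below written, so E4 Fb4 E##4 A#4 sounds D4 Ebb4 D##4 G#4.
Then write for Bb tenor saxophone: it sounds a major ninth below written, so the part must be a major ninth above concert.
D4 → E5
Ebb4 → Fb5
D##4 → E##5
G#4 → A#5

E5 Fb5 E##5 A#5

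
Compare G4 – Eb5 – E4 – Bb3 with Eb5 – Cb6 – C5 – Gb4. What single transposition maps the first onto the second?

up a minor sixth

Take the first pair: G4 → Eb5. G to E spans 6 letter names, so the interval is some kind of sixth.
G4 to Eb5 is 8 semitones, which makes it a minor sixth; the second version is higher, so the direction is up.
Checking another pair — Bb3 → Gb4 — gives the same interval.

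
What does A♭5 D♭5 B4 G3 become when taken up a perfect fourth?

Ab5 → Db6
Db5 → Gb5
B4 → E5
G3 → C4

Db6 Gb5 E5 C4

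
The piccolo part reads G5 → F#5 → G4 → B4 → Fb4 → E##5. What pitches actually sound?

G6 F#6 G5 B5 Fb5 E##6

Written C4 on the piccolo sounds as C5, a perfect octave higher; apply that shift to every note.
G5 -> G6
F#5 -> F#6
G4 -> G5
B4 -> B5
Fb4 -> Fb5
E##5 -> E##6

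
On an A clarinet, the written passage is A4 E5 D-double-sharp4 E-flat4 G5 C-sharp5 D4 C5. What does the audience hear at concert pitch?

Written C4 on the A clarinet sounds as A3, a minor third lower; apply that shift to every note.
A4 to F#4
E5 to C#5
D##4 to B##3
Eb4 to C4
G5 to E5
C#5 to A#4
D4 to B3
C5 to A4

F#4 C#5 B##3 C4 E5 A#4 B3 A4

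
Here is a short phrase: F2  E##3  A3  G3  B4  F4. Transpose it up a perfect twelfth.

C4 B##4 E5 D5 F#6 C6

A perfect twelfth up from F2 gives C4.
E##3 up a perfect twelfth is B##4.
A3 up a perfect twelfth is E5.
G3 up a perfect twelfth is D5.
A perfect twelfth up from B4 gives F#6.
F4 up a perfect twelfth is C6.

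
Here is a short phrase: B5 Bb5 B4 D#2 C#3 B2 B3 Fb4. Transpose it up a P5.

F#6 F6 F#5 A#2 G#3 F#3 F#4 Cb5

B5: a fifth up reaches F, and 7 semitones makes it F#6.
Bb5: a fifth up reaches F, and 7 semitones makes it F6.
B4: a fifth up reaches F, and 7 semitones makes it F#5.
D#2 up a perfect fifth is A#2.
C#3: a fifth up reaches G, and 7 semitones makes it G#3.
B2 up a perfect fifth is F#3.
B3: a fifth up reaches F, and 7 semitones makes it F#4.
Fb4: a fifth up reaches C, and 7 semitones makes it Cb5.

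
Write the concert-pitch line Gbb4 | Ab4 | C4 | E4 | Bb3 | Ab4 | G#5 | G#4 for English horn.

Dbb5 Eb5 G4 B4 F4 Eb5 D#6 D#5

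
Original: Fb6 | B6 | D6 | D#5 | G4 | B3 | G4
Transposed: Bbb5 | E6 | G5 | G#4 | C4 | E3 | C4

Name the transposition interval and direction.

From Fb6 to Bbb5 is 5 letter names — a fifth of some quality.
Bbb5 to Fb6 is 7 semitones, which makes it a perfect fifth; the second version is lower, so the direction is down.
Checking another pair — G4 → C4 — gives the same interval.

down a perfect fifth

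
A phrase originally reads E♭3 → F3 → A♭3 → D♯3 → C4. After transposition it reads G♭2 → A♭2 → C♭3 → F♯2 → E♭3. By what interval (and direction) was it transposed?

Take the first pair: Eb3 → Gb2. E to G spans 6 letter names, so the interval is some kind of sixth.
Gb2 to Eb3 is 9 semitones, which makes it a major sixth; the second version is lower, so the direction is down.
Checking another pair — C4 → Eb3 — gives the same interval.

down a major sixth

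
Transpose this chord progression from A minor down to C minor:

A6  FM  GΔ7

C6 AbM BbΔ7

A minor down to C minor is a major sixth; each chord root moves by that interval while the quality stays the same.
A6: root A down a major sixth → C, giving C6.
FM: root F down a major sixth → Ab, giving AbM.
GΔ7: root G down a major sixth → Bb, giving BbΔ7.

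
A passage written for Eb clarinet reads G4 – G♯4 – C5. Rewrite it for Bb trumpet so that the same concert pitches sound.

C5 C#5 F5

First find concert pitch: the Eb clarinet sounds a minor third above written, so G4 G♯4 C5 sounds Bb4 B4 Eb5.
Then write for Bb trumpet: it sounds a major second below written, so the part must be a major second above concert.
Bb4 → C5
B4 → C#5
Eb5 → F5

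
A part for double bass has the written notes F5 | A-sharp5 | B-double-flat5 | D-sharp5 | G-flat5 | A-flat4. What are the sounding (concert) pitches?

F4 A#4 Bbb4 D#4 Gb4 Ab3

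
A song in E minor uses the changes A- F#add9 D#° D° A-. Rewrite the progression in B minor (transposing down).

E minor down to B minor is a perfect fourth; each chord root moves by that interval while the quality stays the same.
A-: root A down a perfect fourth → E, giving E-.
F#add9: root F# down a perfect fourth → C#, giving C#add9.
D#°: root D# down a perfect fourth → A#, giving A#°.
D°: root D down a perfect fourth → A, giving A°.
A-: root A down a perfect fourth → E, giving E-.

E- C#add9 A#° A° E-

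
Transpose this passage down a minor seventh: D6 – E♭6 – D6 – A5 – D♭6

E5 F5 E5 B4 Eb5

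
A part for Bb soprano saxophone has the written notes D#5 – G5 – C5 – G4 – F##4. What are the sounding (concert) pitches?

C#5 F5 Bb4 F4 E#4

Written C4 on the Bb soprano saxophone sounds as Bb3, a major second lower; apply that shift to every note.
D#5 becomes C#5
G5 becomes F5
C5 becomes Bb4
G4 becomes F4
F##4 becomes E#4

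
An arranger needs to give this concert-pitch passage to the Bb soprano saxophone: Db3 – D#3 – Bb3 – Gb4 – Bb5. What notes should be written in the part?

Eb3 E#3 C4 Ab4 C6

The Bb soprano saxophone sounds a major second below written, so the written part must be a major second above concert — transpose each note up.
Db3 -> Eb3
D#3 -> E#3
Bb3 -> C4
Gb4 -> Ab4
Bb5 -> C6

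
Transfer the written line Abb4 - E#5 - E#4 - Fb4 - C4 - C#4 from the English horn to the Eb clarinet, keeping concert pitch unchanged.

First find concert pitch: the English horn sounds a perfect fifth below written, so Abb4 E#5 E#4 Fb4 C4 C#4 sounds Dbb4 A#4 A#3 Bbb3 F3 F#3.
Then write for Eb clarinet: it sounds a minor third above written, so the part must be a minor third below concert.
Dbb4 → Bbb3
A#4 → F##4
A#3 → F##3
Bbb3 → Gb3
F3 → D3
F#3 → D#3

Bbb3 F##4 F##3 Gb3 D3 D#3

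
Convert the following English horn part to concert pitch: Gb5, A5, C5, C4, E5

Cb5 D5 F4 F3 A4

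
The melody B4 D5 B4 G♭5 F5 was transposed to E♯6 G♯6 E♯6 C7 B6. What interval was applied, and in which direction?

Take the first pair: B4 → E#6. B to E spans 11 letter names, so the interval is some kind of eleventh.
B4 to E#6 is 18 semitones, which makes it an augmented eleventh; the second version is higher, so the direction is up.
Checking another pair — F5 → B6 — gives the same interval.

up an augmented eleventh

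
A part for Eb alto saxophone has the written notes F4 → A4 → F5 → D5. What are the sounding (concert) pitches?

Written C4 on the Eb alto saxophone sounds as Eb3, a major sixth lower; apply that shift to every note.
F4 becomes Ab3
A4 becomes C4
F5 becomes Ab4
D5 becomes F4

Ab3 C4 Ab4 F4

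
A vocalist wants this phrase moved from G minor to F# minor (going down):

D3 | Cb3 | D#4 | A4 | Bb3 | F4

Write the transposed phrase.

From G down to F# is a minor second; apply that to each pitch.
D3 to C#3
Cb3 to Bb2
D#4 to C##4
A4 to G#4
Bb3 to A3
F4 to E4

C#3 Bb2 C##4 G#4 A3 E4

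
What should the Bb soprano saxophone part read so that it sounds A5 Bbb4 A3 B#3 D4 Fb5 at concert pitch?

B5 Cb5 B3 C##4 E4 Gb5

The Bb soprano saxophone sounds a major second below written, so the written part must be a major second above concert — transpose each note up.
A5 → B5
Bbb4 → Cb5
A3 → B3
B#3 → C##4
D4 → E4
Fb5 → Gb5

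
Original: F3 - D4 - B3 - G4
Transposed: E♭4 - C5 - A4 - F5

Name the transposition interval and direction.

up a minor seventh

From F3 to Eb4 is 7 letter names — a seventh of some quality.
F3 to Eb4 is 10 semitones, which makes it a minor seventh; the second version is higher, so the direction is up.
Checking another pair — G4 → F5 — gives the same interval.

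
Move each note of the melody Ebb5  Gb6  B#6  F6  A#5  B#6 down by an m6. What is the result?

Ebb5 down a minor sixth is Gb4.
Gb6 down a minor sixth is Bb5.
B#6: a sixth down reaches D, and 8 semitones makes it D##6.
A minor sixth down from F6 gives A5.
A#5 down a minor sixth is C##5.
B#6: a sixth down reaches D, and 8 semitones makes it D##6.

Gb4 Bb5 D##6 A5 C##5 D##6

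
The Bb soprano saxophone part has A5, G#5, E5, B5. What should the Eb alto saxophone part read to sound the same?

First find concert pitch: the Bb soprano saxophone sounds a major second below written, so A5 G#5 E5 B5 sounds G5 F#5 D5 A5.
Then write for Eb alto saxophone: it sounds a major sixth below written, so the part must be a major sixth above concert.
G5 → E6
F#5 → D#6
D5 → B5
A5 → F#6

E6 D#6 B5 F#6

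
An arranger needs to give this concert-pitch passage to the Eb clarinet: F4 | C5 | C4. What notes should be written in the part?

D4 A4 A3

The Eb clarinet sounds a minor third above written, so the written part must be a minor third below concert — transpose each note down.
F4 → D4
C5 → A4
C4 → A3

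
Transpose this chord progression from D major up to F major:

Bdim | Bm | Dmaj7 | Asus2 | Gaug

D major up to F major is a minor third; each chord root moves by that interval while the quality stays the same.
Bdim: root B up a minor third → D, giving Ddim.
Bm: root B up a minor third → D, giving Dm.
Dmaj7: root D up a minor third → F, giving Fmaj7.
Asus2: root A up a minor third → C, giving Csus2.
Gaug: root G up a minor third → Bb, giving Bbaug.

Ddim Dm Fmaj7 Csus2 Bbaug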